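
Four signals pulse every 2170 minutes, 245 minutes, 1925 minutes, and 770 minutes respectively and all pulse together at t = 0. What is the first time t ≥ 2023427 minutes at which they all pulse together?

2506350 minutes

Joint pulses occur at multiples of LCM(2170, 245, 1925, 770).
2170 = 2 × 5 × 7 × 31
245 = 5 × 7^2
1925 = 5^2 × 7 × 11
770 = 2 × 5 × 7 × 11
LCM(2170, 245, 1925, 770) = 2 × 5^2 × 7^2 × 11 × 31 = 835450.
Smallest multiple of 835450 that is ≥ 2023427: ⌈2023427/835450⌉ × 835450 = 3 × 835450 = 2506350.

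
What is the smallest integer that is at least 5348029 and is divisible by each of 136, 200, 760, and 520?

5878600

The integer must be a common multiple of 136, 200, 760, and 520, so a multiple of their LCM.
136 = 2^3 × 17
200 = 2^3 × 5^2
760 = 2^3 × 5 × 19
520 = 2^3 × 5 × 13
LCM(136, 200, 760, 520) = 2^3 × 5^2 × 13 × 17 × 19 = 839800.
Smallest multiple of 839800 that is ≥ 5348029: ⌈5348029/839800⌉ × 839800 = 7 × 839800 = 5878600.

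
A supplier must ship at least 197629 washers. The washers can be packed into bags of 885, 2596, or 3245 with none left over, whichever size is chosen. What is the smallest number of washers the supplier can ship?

The number of washers must be a common multiple of 885, 2596, and 3245, so a multiple of their LCM.
885 = 3 × 5 × 59
2596 = 2^2 × 11 × 59
3245 = 5 × 11 × 59
LCM(885, 2596, 3245) = 2^2 × 3 × 5 × 11 × 59 = 38940.
Smallest multiple of 38940 that is ≥ 197629: ⌈197629/38940⌉ × 38940 = 6 × 38940 = 233640.

233640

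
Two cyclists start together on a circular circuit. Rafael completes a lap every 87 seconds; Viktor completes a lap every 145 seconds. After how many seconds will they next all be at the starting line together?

435 seconds

We need the least common multiple of the intervals.
87 = 3 × 29
145 = 5 × 29
LCM(87, 145) = 3 × 5 × 29 = 435.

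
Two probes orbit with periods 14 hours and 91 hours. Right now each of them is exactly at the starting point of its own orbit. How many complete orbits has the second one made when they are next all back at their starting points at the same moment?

They are all back at their starting positions together after one LCM of the periods.
14 = 2 × 7
91 = 7 × 13
LCM(14, 91) = 2 × 7 × 13 = 182.
Orbits for period 91: 182 / 91 = 2.

2 orbits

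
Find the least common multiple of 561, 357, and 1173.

90321

561 = 3 × 11 × 17
357 = 3 × 7 × 17
1173 = 3 × 17 × 23
LCM(561, 357, 1173) = 3 × 7 × 11 × 17 × 23 = 90321.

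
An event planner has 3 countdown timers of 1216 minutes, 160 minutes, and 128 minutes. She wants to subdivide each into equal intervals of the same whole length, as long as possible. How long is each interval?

32 minutes

The interval must divide each timer length; the longest such is the gcd.
1216 = 2^6 × 19
160 = 2^5 × 5
128 = 2^7
gcd(1216, 160, 128) = 2^5 = 32.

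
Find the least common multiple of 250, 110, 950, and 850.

250 = 2 × 5^3
110 = 2 × 5 × 11
950 = 2 × 5^2 × 19
850 = 2 × 5^2 × 17
LCM(250, 110, 950, 850) = 2 × 5^3 × 11 × 17 × 19 = 888250.

888250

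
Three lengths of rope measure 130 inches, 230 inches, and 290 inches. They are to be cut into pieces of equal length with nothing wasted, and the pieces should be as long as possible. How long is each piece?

The greatest length dividing all of 130, 230, and 290 is their gcd.
130 = 2 × 5 × 13
230 = 2 × 5 × 23
290 = 2 × 5 × 29
gcd(130, 230, 290) = 2 × 5 = 10.

10 inches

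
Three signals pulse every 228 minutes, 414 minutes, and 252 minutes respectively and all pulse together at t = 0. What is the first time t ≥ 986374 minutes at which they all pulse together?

Joint pulses occur at multiples of LCM(228, 414, 252).
228 = 2^2 × 3 × 19
414 = 2 × 3^2 × 23
252 = 2^2 × 3^2 × 7
LCM(228, 414, 252) = 2^2 × 3^2 × 7 × 19 × 23 = 110124.
Smallest multiple of 110124 that is ≥ 986374: ⌈986374/110124⌉ × 110124 = 9 × 110124 = 991116.

991116 minutes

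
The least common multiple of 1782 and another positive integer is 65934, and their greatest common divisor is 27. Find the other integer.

gcd × lcm = product of the two integers, so the other integer is (27 × 65934) / 1782 = 999.

999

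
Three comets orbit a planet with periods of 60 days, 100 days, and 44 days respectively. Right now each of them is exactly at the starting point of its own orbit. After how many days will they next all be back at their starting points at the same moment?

3300 days

We need the least common multiple of the intervals.
60 = 2^2 × 3 × 5
100 = 2^2 × 5^2
44 = 2^2 × 11
LCM(60, 100, 44) = 2^2 × 3 × 5^2 × 11 = 3300.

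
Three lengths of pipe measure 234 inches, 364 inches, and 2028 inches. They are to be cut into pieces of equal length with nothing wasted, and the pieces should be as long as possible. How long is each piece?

Each piece length must divide every original length, so the longest possible is gcd(234, 364, 2028).
234 = 2 × 3^2 × 13
364 = 2^2 × 7 × 13
2028 = 2^2 × 3 × 13^2
gcd(234, 364, 2028) = 2 × 13 = 26.

26 inches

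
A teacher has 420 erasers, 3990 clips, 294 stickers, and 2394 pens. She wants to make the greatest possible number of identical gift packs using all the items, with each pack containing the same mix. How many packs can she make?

42 packs

The pack count must divide each quantity, so the greatest is gcd(420, 3990, 294, 2394).
420 = 2^2 × 3 × 5 × 7
3990 = 2 × 3 × 5 × 7 × 19
294 = 2 × 3 × 7^2
2394 = 2 × 3^2 × 7 × 19
gcd(420, 3990, 294, 2394) = 2 × 3 × 7 = 42.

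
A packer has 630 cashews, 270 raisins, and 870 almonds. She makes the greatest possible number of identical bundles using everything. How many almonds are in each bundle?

29

Number of bundles = gcd(630, 270, 870).
630 = 2 × 3^2 × 5 × 7
270 = 2 × 3^3 × 5
870 = 2 × 3 × 5 × 29
gcd(630, 270, 870) = 2 × 3 × 5 = 30.
almonds per bundle = 870 / 30 = 29.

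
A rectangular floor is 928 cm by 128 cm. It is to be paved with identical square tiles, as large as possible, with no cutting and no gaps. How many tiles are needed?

Tile side = gcd(928, 128).
928 = 2^5 × 29
128 = 2^7
gcd(928, 128) = 2^5 = 32.
Tiles: (928/32) × (128/32) = 29 × 4 = 116.

116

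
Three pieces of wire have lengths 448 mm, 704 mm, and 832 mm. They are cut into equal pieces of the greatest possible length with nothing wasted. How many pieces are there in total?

Piece length = gcd(448, 704, 832).
448 = 2^6 × 7
704 = 2^6 × 11
832 = 2^6 × 13
gcd(448, 704, 832) = 2^6 = 64.
Total pieces = 448/64 + 704/64 + 832/64 = 7 + 11 + 13 = 31.

31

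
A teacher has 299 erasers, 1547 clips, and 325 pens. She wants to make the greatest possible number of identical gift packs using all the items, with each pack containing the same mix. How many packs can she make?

13 packs

The pack count must divide each quantity, so the greatest is gcd(299, 1547, 325).
299 = 13 × 23
1547 = 7 × 13 × 17
325 = 5^2 × 13
gcd(299, 1547, 325) = 13.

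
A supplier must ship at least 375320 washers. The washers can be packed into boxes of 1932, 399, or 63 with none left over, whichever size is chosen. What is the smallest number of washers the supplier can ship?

The number of washers must be a common multiple of 1932, 399, and 63, so a multiple of their LCM.
1932 = 2^2 × 3 × 7 × 23
399 = 3 × 7 × 19
63 = 3^2 × 7
LCM(1932, 399, 63) = 2^2 × 3^2 × 7 × 19 × 23 = 110124.
Smallest multiple of 110124 that is ≥ 375320: ⌈375320/110124⌉ × 110124 = 4 × 110124 = 440496.

440496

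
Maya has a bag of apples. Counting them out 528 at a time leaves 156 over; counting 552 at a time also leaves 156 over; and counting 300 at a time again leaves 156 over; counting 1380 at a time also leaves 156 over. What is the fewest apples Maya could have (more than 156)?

303756

N − 156 must be a common multiple of 528, 552, 300, and 1380.
528 = 2^4 × 3 × 11
552 = 2^3 × 3 × 23
300 = 2^2 × 3 × 5^2
1380 = 2^2 × 3 × 5 × 23
LCM(528, 552, 300, 1380) = 2^4 × 3 × 5^2 × 11 × 23 = 303600.
Smallest N > 156 is LCM + 156 = 303600 + 156 = 303756.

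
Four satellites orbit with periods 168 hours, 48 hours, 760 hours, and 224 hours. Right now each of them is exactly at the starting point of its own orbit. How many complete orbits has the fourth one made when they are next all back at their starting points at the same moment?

The first common completion time is the LCM of the periods.
168 = 2^3 × 3 × 7
48 = 2^4 × 3
760 = 2^3 × 5 × 19
224 = 2^5 × 7
LCM(168, 48, 760, 224) = 2^5 × 3 × 5 × 7 × 19 = 63840.
Orbits for period 224: 63840 / 224 = 285.

285 orbits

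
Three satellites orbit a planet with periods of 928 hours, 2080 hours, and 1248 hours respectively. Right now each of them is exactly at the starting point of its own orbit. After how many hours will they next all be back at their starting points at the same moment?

The first simultaneous occurrence is after LCM of the individual periods.
928 = 2^5 × 29
2080 = 2^5 × 5 × 13
1248 = 2^5 × 3 × 13
LCM(928, 2080, 1248) = 2^5 × 3 × 5 × 13 × 29 = 180960.

180960 hours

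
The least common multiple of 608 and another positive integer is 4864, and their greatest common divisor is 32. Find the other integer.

256

gcd × lcm = product of the two integers, so the other integer is (32 × 4864) / 608 = 256.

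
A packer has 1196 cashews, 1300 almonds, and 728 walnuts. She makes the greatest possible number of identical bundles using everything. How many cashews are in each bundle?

23

Number of bundles = gcd(1196, 1300, 728).
1196 = 2^2 × 13 × 23
1300 = 2^2 × 5^2 × 13
728 = 2^3 × 7 × 13
gcd(1196, 1300, 728) = 2^2 × 13 = 52.
cashews per bundle = 1196 / 52 = 23.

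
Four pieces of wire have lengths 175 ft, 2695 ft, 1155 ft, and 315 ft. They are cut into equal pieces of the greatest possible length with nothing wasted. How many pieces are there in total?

Piece length = gcd(175, 2695, 1155, 315).
175 = 5^2 × 7
2695 = 5 × 7^2 × 11
1155 = 3 × 5 × 7 × 11
315 = 3^2 × 5 × 7
gcd(175, 2695, 1155, 315) = 5 × 7 = 35.
Total pieces = 175/35 + 2695/35 + 1155/35 + 315/35 = 5 + 77 + 33 + 9 = 124.

124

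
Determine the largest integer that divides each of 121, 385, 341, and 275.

121 = 11^2
385 = 5 × 7 × 11
341 = 11 × 31
275 = 5^2 × 11
gcd(121, 385, 341, 275) = 11.

11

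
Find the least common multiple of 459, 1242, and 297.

459 = 3^3 × 17
1242 = 2 × 3^3 × 23
297 = 3^3 × 11
LCM(459, 1242, 297) = 2 × 3^3 × 11 × 17 × 23 = 232254.

232254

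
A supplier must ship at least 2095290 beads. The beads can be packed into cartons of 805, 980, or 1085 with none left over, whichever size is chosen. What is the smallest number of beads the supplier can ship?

The number of beads must be a common multiple of 805, 980, and 1085, so a multiple of their LCM.
805 = 5 × 7 × 23
980 = 2^2 × 5 × 7^2
1085 = 5 × 7 × 31
LCM(805, 980, 1085) = 2^2 × 5 × 7^2 × 23 × 31 = 698740.
Smallest multiple of 698740 that is ≥ 2095290: ⌈2095290/698740⌉ × 698740 = 3 × 698740 = 2096220.

2096220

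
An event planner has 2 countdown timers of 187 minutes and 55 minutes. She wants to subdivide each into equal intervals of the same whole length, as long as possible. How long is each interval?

11 minutes

The interval must divide each timer length; the longest such is the gcd.
187 = 11 × 17
55 = 5 × 11
gcd(187, 55) = 11.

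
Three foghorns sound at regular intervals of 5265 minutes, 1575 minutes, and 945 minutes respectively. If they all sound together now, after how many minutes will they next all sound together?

We need the least common multiple of the intervals.
5265 = 3^4 × 5 × 13
1575 = 3^2 × 5^2 × 7
945 = 3^3 × 5 × 7
LCM(5265, 1575, 945) = 3^4 × 5^2 × 7 × 13 = 184275.

184275 minutes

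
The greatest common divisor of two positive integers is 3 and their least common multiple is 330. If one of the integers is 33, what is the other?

For two integers, gcd × lcm = product, so the other is (3 × 330) / 33 = 990 / 33 = 30.

30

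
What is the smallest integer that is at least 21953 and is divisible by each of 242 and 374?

The integer must be a common multiple of 242 and 374, so a multiple of their LCM.
242 = 2 × 11^2
374 = 2 × 11 × 17
LCM(242, 374) = 2 × 11^2 × 17 = 4114.
Smallest multiple of 4114 that is ≥ 21953: ⌈21953/4114⌉ × 4114 = 6 × 4114 = 24684.

24684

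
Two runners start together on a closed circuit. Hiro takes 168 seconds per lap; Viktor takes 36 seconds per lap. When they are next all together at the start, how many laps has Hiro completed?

The first common completion time is the LCM of the periods.
168 = 2^3 × 3 × 7
36 = 2^2 × 3^2
LCM(168, 36) = 2^3 × 3^2 × 7 = 504.
Laps for period 168: 504 / 168 = 3.

3 laps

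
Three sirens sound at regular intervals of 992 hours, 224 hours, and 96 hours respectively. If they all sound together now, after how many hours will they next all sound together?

They coincide at every common multiple of the periods; the first is the LCM.
992 = 2^5 × 31
224 = 2^5 × 7
96 = 2^5 × 3
LCM(992, 224, 96) = 2^5 × 3 × 7 × 31 = 20832.

20832 hours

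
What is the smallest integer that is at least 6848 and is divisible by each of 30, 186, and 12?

The integer must be a common multiple of 30, 186, and 12, so a multiple of their LCM.
30 = 2 × 3 × 5
186 = 2 × 3 × 31
12 = 2^2 × 3
LCM(30, 186, 12) = 2^2 × 3 × 5 × 31 = 1860.
Smallest multiple of 1860 that is ≥ 6848: ⌈6848/1860⌉ × 1860 = 4 × 1860 = 7440.

7440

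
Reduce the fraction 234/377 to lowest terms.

234 = 2 × 3^2 × 13
377 = 13 × 29
gcd(234, 377) = 13.
Divide numerator and denominator by 13: 234/377 = 18/29.

18/29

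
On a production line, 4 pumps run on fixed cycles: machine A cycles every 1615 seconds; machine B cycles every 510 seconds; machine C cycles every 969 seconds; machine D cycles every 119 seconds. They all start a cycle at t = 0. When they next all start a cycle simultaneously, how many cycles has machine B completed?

133 cycles

The first common completion time is the LCM of the periods.
1615 = 5 × 17 × 19
510 = 2 × 3 × 5 × 17
969 = 3 × 17 × 19
119 = 7 × 17
LCM(1615, 510, 969, 119) = 2 × 3 × 5 × 7 × 17 × 19 = 67830.
Cycles for period 510: 67830 / 510 = 133.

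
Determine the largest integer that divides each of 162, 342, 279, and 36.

9

162 = 2 × 3^4
342 = 2 × 3^2 × 19
279 = 3^2 × 31
36 = 2^2 × 3^2
gcd(162, 342, 279, 36) = 3^2 = 9.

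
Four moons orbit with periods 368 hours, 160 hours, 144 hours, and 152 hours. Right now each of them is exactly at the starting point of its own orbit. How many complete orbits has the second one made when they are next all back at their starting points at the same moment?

The first common completion time is the LCM of the periods.
368 = 2^4 × 23
160 = 2^5 × 5
144 = 2^4 × 3^2
152 = 2^3 × 19
LCM(368, 160, 144, 152) = 2^5 × 3^2 × 5 × 19 × 23 = 629280.
Orbits for period 160: 629280 / 160 = 3933.

3933 orbits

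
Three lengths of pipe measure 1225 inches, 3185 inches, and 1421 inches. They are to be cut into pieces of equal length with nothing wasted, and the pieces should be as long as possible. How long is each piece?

49 inches

Each piece length must divide every original length, so the longest possible is gcd(1225, 3185, 1421).
1225 = 5^2 × 7^2
3185 = 5 × 7^2 × 13
1421 = 7^2 × 29
gcd(1225, 3185, 1421) = 7^2 = 49.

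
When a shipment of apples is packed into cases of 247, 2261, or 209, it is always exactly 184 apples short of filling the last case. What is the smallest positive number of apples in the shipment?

323139

Being 184 short of a full case of size k means N ≡ −184 (mod k), i.e. N + 184 is a multiple of each size.
247 = 13 × 19
2261 = 7 × 17 × 19
209 = 11 × 19
LCM(247, 2261, 209) = 7 × 11 × 13 × 17 × 19 = 323323.
Smallest positive N is 323323 − 184 = 323139.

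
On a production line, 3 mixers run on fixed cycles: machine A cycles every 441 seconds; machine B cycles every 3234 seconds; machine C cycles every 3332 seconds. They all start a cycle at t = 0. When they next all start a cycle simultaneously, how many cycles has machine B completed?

102 cycles

All finish a whole number of cycles simultaneously at t = LCM of the periods.
441 = 3^2 × 7^2
3234 = 2 × 3 × 7^2 × 11
3332 = 2^2 × 7^2 × 17
LCM(441, 3234, 3332) = 2^2 × 3^2 × 7^2 × 11 × 17 = 329868.
Cycles for period 3234: 329868 / 3234 = 102.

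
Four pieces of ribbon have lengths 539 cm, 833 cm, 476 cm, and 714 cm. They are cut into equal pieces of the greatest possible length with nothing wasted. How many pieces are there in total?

Piece length = gcd(539, 833, 476, 714).
539 = 7^2 × 11
833 = 7^2 × 17
476 = 2^2 × 7 × 17
714 = 2 × 3 × 7 × 17
gcd(539, 833, 476, 714) = 7.
Total pieces = 539/7 + 833/7 + 476/7 + 714/7 = 77 + 119 + 68 + 102 = 366.

366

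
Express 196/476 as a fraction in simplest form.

196 = 2^2 × 7^2
476 = 2^2 × 7 × 17
gcd(196, 476) = 2^2 × 7 = 28.
Divide numerator and denominator by 28: 196/476 = 7/17.

7/17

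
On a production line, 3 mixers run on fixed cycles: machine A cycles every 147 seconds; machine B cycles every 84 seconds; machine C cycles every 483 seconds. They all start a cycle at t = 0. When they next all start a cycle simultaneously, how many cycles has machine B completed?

161 cycles

All finish a whole number of cycles simultaneously at t = LCM of the periods.
147 = 3 × 7^2
84 = 2^2 × 3 × 7
483 = 3 × 7 × 23
LCM(147, 84, 483) = 2^2 × 3 × 7^2 × 23 = 13524.
Cycles for period 84: 13524 / 84 = 161.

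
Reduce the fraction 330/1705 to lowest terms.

330 = 2 × 3 × 5 × 11
1705 = 5 × 11 × 31
gcd(330, 1705) = 5 × 11 = 55.
Divide numerator and denominator by 55: 330/1705 = 6/31.

6/31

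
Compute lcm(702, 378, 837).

152334

702 = 2 × 3^3 × 13
378 = 2 × 3^3 × 7
837 = 3^3 × 31
LCM(702, 378, 837) = 2 × 3^3 × 7 × 13 × 31 = 152334.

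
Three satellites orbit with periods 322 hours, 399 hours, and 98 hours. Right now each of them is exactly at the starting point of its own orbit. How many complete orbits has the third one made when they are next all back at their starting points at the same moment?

All finish a whole number of cycles simultaneously at t = LCM of the periods.
322 = 2 × 7 × 23
399 = 3 × 7 × 19
98 = 2 × 7^2
LCM(322, 399, 98) = 2 × 3 × 7^2 × 19 × 23 = 128478.
Orbits for period 98: 128478 / 98 = 1311.

1311 orbits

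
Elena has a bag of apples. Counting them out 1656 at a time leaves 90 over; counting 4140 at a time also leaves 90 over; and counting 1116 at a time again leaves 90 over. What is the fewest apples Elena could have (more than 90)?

N − 90 must be a common multiple of 1656, 4140, and 1116.
1656 = 2^3 × 3^2 × 23
4140 = 2^2 × 3^2 × 5 × 23
1116 = 2^2 × 3^2 × 31
LCM(1656, 4140, 1116) = 2^3 × 3^2 × 5 × 23 × 31 = 256680.
Smallest N > 90 is LCM + 90 = 256680 + 90 = 256770.

256770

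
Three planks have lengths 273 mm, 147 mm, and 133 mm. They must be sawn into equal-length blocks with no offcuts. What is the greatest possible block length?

7 mm

This is the greatest common divisor of 273, 147, and 133.
273 = 3 × 7 × 13
147 = 3 × 7^2
133 = 7 × 19
gcd(273, 147, 133) = 7.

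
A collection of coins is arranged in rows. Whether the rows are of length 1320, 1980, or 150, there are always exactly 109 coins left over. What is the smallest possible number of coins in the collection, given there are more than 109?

19909

N − 109 must be a common multiple of 1320, 1980, and 150.
1320 = 2^3 × 3 × 5 × 11
1980 = 2^2 × 3^2 × 5 × 11
150 = 2 × 3 × 5^2
LCM(1320, 1980, 150) = 2^3 × 3^2 × 5^2 × 11 = 19800.
Smallest N > 109 is LCM + 109 = 19800 + 109 = 19909.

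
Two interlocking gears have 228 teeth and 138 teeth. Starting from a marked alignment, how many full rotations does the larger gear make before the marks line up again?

All finish a whole number of cycles simultaneously at t = LCM of the periods.
228 = 2^2 × 3 × 19
138 = 2 × 3 × 23
LCM(228, 138) = 2^2 × 3 × 19 × 23 = 5244.
Rotations for period 228: 5244 / 228 = 23.

23 rotations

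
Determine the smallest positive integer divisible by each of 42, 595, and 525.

42 = 2 × 3 × 7
595 = 5 × 7 × 17
525 = 3 × 5^2 × 7
LCM(42, 595, 525) = 2 × 3 × 5^2 × 7 × 17 = 17850.

17850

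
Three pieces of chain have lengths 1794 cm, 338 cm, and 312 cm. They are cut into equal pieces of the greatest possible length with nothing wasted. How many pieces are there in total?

Piece length = gcd(1794, 338, 312).
1794 = 2 × 3 × 13 × 23
338 = 2 × 13^2
312 = 2^3 × 3 × 13
gcd(1794, 338, 312) = 2 × 13 = 26.
Total pieces = 1794/26 + 338/26 + 312/26 = 69 + 13 + 12 = 94.

94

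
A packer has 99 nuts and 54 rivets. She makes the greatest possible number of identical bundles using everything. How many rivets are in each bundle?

Number of bundles = gcd(99, 54).
99 = 3^2 × 11
54 = 2 × 3^3
gcd(99, 54) = 3^2 = 9.
rivets per bundle = 54 / 9 = 6.

6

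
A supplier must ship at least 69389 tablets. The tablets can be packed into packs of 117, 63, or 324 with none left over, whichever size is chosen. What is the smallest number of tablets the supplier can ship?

The number of tablets must be a common multiple of 117, 63, and 324, so a multiple of their LCM.
117 = 3^2 × 13
63 = 3^2 × 7
324 = 2^2 × 3^4
LCM(117, 63, 324) = 2^2 × 3^4 × 7 × 13 = 29484.
Smallest multiple of 29484 that is ≥ 69389: ⌈69389/29484⌉ × 29484 = 3 × 29484 = 88452.

88452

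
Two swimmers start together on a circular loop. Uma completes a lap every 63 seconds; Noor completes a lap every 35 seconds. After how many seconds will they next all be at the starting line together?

315 seconds

We need the least common multiple of the intervals.
63 = 3^2 × 7
35 = 5 × 7
LCM(63, 35) = 3^2 × 5 × 7 = 315.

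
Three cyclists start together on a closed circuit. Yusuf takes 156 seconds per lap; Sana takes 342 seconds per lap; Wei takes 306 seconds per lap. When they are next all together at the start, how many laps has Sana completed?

They are all back at their starting positions together after one LCM of the periods.
156 = 2^2 × 3 × 13
342 = 2 × 3^2 × 19
306 = 2 × 3^2 × 17
LCM(156, 342, 306) = 2^2 × 3^2 × 13 × 17 × 19 = 151164.
Laps for period 342: 151164 / 342 = 442.

442 laps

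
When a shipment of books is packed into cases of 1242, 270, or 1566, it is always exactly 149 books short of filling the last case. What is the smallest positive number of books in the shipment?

179941

Being 149 short of a full case of size k means N ≡ −149 (mod k), i.e. N + 149 is a multiple of each size.
1242 = 2 × 3^3 × 23
270 = 2 × 3^3 × 5
1566 = 2 × 3^3 × 29
LCM(1242, 270, 1566) = 2 × 3^3 × 5 × 23 × 29 = 180090.
Smallest positive N is 180090 − 149 = 179941.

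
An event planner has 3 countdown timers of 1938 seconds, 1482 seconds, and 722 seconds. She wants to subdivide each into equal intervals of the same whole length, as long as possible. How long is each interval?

38 seconds

The interval must divide each timer length; the longest such is the gcd.
1938 = 2 × 3 × 17 × 19
1482 = 2 × 3 × 13 × 19
722 = 2 × 19^2
gcd(1938, 1482, 722) = 2 × 19 = 38.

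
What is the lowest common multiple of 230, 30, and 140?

230 = 2 × 5 × 23
30 = 2 × 3 × 5
140 = 2^2 × 5 × 7
LCM(230, 30, 140) = 2^2 × 3 × 5 × 7 × 23 = 9660.

9660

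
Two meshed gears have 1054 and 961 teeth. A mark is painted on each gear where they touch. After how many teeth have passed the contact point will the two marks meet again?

32674 teeth

We need the least common multiple of the intervals.
1054 = 2 × 17 × 31
961 = 31^2
LCM(1054, 961) = 2 × 17 × 31^2 = 32674.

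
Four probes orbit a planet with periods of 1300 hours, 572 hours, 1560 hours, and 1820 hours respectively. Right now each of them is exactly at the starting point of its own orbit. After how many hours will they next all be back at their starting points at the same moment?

The first simultaneous occurrence is after LCM of the individual periods.
1300 = 2^2 × 5^2 × 13
572 = 2^2 × 11 × 13
1560 = 2^3 × 3 × 5 × 13
1820 = 2^2 × 5 × 7 × 13
LCM(1300, 572, 1560, 1820) = 2^3 × 3 × 5^2 × 7 × 11 × 13 = 600600.

600600 hours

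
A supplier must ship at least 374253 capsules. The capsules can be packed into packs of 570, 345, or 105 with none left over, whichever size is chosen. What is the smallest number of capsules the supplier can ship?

The number of capsules must be a common multiple of 570, 345, and 105, so a multiple of their LCM.
570 = 2 × 3 × 5 × 19
345 = 3 × 5 × 23
105 = 3 × 5 × 7
LCM(570, 345, 105) = 2 × 3 × 5 × 7 × 19 × 23 = 91770.
Smallest multiple of 91770 that is ≥ 374253: ⌈374253/91770⌉ × 91770 = 5 × 91770 = 458850.

458850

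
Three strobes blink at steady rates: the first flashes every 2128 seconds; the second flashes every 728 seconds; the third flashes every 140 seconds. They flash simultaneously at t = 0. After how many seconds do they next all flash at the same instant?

138320 seconds

They coincide at every common multiple of the periods; the first is the LCM.
2128 = 2^4 × 7 × 19
728 = 2^3 × 7 × 13
140 = 2^2 × 5 × 7
LCM(2128, 728, 140) = 2^4 × 5 × 7 × 13 × 19 = 138320.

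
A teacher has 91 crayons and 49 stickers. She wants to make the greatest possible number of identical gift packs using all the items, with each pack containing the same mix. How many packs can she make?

The pack count must divide each quantity, so the greatest is gcd(91, 49).
91 = 7 × 13
49 = 7^2
gcd(91, 49) = 7.

7 packs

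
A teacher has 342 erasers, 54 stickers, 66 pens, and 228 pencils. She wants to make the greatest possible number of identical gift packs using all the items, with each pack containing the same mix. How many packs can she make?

6 packs

The pack count must divide each quantity, so the greatest is gcd(342, 54, 66, 228).
342 = 2 × 3^2 × 19
54 = 2 × 3^3
66 = 2 × 3 × 11
228 = 2^2 × 3 × 19
gcd(342, 54, 66, 228) = 2 × 3 = 6.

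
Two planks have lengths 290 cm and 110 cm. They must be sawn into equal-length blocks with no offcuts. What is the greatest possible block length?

The block length must divide every plank, so the greatest is gcd(290, 110).
290 = 2 × 5 × 29
110 = 2 × 5 × 11
gcd(290, 110) = 2 × 5 = 10.

10 cm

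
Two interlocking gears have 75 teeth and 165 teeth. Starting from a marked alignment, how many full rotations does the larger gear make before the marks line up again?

The first common completion time is the LCM of the periods.
75 = 3 × 5^2
165 = 3 × 5 × 11
LCM(75, 165) = 3 × 5^2 × 11 = 825.
Rotations for period 165: 825 / 165 = 5.

5 rotations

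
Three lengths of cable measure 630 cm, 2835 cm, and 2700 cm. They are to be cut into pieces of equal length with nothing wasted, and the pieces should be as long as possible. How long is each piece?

Each piece length must divide every original length, so the longest possible is gcd(630, 2835, 2700).
630 = 2 × 3^2 × 5 × 7
2835 = 3^4 × 5 × 7
2700 = 2^2 × 3^3 × 5^2
gcd(630, 2835, 2700) = 3^2 × 5 = 45.

45 cm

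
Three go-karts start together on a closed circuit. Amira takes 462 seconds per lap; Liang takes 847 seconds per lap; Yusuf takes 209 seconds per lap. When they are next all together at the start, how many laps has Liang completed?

114 laps

They are all back at their starting positions together after one LCM of the periods.
462 = 2 × 3 × 7 × 11
847 = 7 × 11^2
209 = 11 × 19
LCM(462, 847, 209) = 2 × 3 × 7 × 11^2 × 19 = 96558.
Laps for period 847: 96558 / 847 = 114.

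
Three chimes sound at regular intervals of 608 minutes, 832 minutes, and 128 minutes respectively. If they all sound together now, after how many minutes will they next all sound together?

31616 minutes

The first simultaneous occurrence is after LCM of the individual periods.
608 = 2^5 × 19
832 = 2^6 × 13
128 = 2^7
LCM(608, 832, 128) = 2^7 × 13 × 19 = 31616.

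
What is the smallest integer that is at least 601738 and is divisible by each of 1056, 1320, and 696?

The integer must be a common multiple of 1056, 1320, and 696, so a multiple of their LCM.
1056 = 2^5 × 3 × 11
1320 = 2^3 × 3 × 5 × 11
696 = 2^3 × 3 × 29
LCM(1056, 1320, 696) = 2^5 × 3 × 5 × 11 × 29 = 153120.
Smallest multiple of 153120 that is ≥ 601738: ⌈601738/153120⌉ × 153120 = 4 × 153120 = 612480.

612480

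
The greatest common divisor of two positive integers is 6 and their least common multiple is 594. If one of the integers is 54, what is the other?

66

For two integers, gcd × lcm = product, so the other is (6 × 594) / 54 = 3564 / 54 = 66.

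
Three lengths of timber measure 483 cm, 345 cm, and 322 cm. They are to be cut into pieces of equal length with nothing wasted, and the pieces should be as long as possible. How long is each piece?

23 cm

Each piece length must divide every original length, so the longest possible is gcd(483, 345, 322).
483 = 3 × 7 × 23
345 = 3 × 5 × 23
322 = 2 × 7 × 23
gcd(483, 345, 322) = 23.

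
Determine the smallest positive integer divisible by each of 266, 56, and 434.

32984

266 = 2 × 7 × 19
56 = 2^3 × 7
434 = 2 × 7 × 31
LCM(266, 56, 434) = 2^3 × 7 × 19 × 31 = 32984.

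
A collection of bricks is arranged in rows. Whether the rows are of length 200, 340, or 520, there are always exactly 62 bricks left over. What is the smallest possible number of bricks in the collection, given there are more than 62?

44262

N − 62 must be a common multiple of 200, 340, and 520.
200 = 2^3 × 5^2
340 = 2^2 × 5 × 17
520 = 2^3 × 5 × 13
LCM(200, 340, 520) = 2^3 × 5^2 × 13 × 17 = 44200.
Smallest N > 62 is LCM + 62 = 44200 + 62 = 44262.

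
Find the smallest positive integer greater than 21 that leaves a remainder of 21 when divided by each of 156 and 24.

333

N − 21 must be a common multiple of 156 and 24.
156 = 2^2 × 3 × 13
24 = 2^3 × 3
LCM(156, 24) = 2^3 × 3 × 13 = 312.
Smallest N > 21 is LCM + 21 = 312 + 21 = 333.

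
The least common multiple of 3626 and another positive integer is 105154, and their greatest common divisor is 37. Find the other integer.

1073

gcd × lcm = product of the two integers, so the other integer is (37 × 105154) / 3626 = 1073.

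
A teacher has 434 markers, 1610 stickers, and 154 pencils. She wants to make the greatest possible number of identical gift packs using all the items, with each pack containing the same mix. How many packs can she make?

14 packs

The pack count must divide each quantity, so the greatest is gcd(434, 1610, 154).
434 = 2 × 7 × 31
1610 = 2 × 5 × 7 × 23
154 = 2 × 7 × 11
gcd(434, 1610, 154) = 2 × 7 = 14.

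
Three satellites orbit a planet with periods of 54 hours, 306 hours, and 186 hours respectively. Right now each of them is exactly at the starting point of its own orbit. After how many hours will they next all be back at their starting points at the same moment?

28458 hours

The first simultaneous occurrence is after LCM of the individual periods.
54 = 2 × 3^3
306 = 2 × 3^2 × 17
186 = 2 × 3 × 31
LCM(54, 306, 186) = 2 × 3^3 × 17 × 31 = 28458.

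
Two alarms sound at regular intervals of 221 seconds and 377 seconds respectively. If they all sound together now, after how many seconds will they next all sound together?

The first simultaneous occurrence is after LCM of the individual periods.
221 = 13 × 17
377 = 13 × 29
LCM(221, 377) = 13 × 17 × 29 = 6409.

6409 seconds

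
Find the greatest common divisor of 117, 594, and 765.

9

117 = 3^2 × 13
594 = 2 × 3^3 × 11
765 = 3^2 × 5 × 17
gcd(117, 594, 765) = 3^2 = 9.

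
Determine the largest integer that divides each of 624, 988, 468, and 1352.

624 = 2^4 × 3 × 13
988 = 2^2 × 13 × 19
468 = 2^2 × 3^2 × 13
1352 = 2^3 × 13^2
gcd(624, 988, 468, 1352) = 2^2 × 13 = 52.

52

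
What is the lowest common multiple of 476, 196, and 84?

476 = 2^2 × 7 × 17
196 = 2^2 × 7^2
84 = 2^2 × 3 × 7
LCM(476, 196, 84) = 2^2 × 3 × 7^2 × 17 = 9996.

9996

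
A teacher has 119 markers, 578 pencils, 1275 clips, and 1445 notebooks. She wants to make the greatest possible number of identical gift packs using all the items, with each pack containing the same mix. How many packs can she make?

17 packs

The pack count must divide each quantity, so the greatest is gcd(119, 578, 1275, 1445).
119 = 7 × 17
578 = 2 × 17^2
1275 = 3 × 5^2 × 17
1445 = 5 × 17^2
gcd(119, 578, 1275, 1445) = 17.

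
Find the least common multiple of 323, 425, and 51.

323 = 17 × 19
425 = 5^2 × 17
51 = 3 × 17
LCM(323, 425, 51) = 3 × 5^2 × 17 × 19 = 24225.

24225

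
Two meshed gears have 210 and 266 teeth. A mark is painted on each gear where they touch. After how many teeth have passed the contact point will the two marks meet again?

3990 teeth

We need the least common multiple of the intervals.
210 = 2 × 3 × 5 × 7
266 = 2 × 7 × 19
LCM(210, 266) = 2 × 3 × 5 × 7 × 19 = 3990.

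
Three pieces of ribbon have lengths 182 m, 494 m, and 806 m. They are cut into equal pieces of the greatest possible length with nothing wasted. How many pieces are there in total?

57

Piece length = gcd(182, 494, 806).
182 = 2 × 7 × 13
494 = 2 × 13 × 19
806 = 2 × 13 × 31
gcd(182, 494, 806) = 2 × 13 = 26.
Total pieces = 182/26 + 494/26 + 806/26 = 7 + 19 + 31 = 57.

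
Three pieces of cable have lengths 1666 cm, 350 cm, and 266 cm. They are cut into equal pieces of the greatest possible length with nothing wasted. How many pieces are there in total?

163

Piece length = gcd(1666, 350, 266).
1666 = 2 × 7^2 × 17
350 = 2 × 5^2 × 7
266 = 2 × 7 × 19
gcd(1666, 350, 266) = 2 × 7 = 14.
Total pieces = 1666/14 + 350/14 + 266/14 = 119 + 25 + 19 = 163.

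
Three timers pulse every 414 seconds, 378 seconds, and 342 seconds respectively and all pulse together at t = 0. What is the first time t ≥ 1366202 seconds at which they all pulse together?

Joint pulses occur at multiples of LCM(414, 378, 342).
414 = 2 × 3^2 × 23
378 = 2 × 3^3 × 7
342 = 2 × 3^2 × 19
LCM(414, 378, 342) = 2 × 3^3 × 7 × 19 × 23 = 165186.
Smallest multiple of 165186 that is ≥ 1366202: ⌈1366202/165186⌉ × 165186 = 9 × 165186 = 1486674.

1486674 seconds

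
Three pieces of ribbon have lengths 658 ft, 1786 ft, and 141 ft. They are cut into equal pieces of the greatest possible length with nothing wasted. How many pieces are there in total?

55

Piece length = gcd(658, 1786, 141).
658 = 2 × 7 × 47
1786 = 2 × 19 × 47
141 = 3 × 47
gcd(658, 1786, 141) = 47.
Total pieces = 658/47 + 1786/47 + 141/47 = 14 + 38 + 3 = 55.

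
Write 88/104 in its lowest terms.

11/13

88 = 2^3 × 11
104 = 2^3 × 13
gcd(88, 104) = 2^3 = 8.
Divide numerator and denominator by 8: 88/104 = 11/13.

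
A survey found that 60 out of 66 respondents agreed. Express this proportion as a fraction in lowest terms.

10/11

60 = 2^2 × 3 × 5
66 = 2 × 3 × 11
gcd(60, 66) = 2 × 3 = 6.
Divide numerator and denominator by 6: 60/66 = 10/11.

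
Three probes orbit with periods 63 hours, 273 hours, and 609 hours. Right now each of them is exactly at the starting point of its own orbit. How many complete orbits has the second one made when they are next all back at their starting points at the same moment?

87 orbits

The first common completion time is the LCM of the periods.
63 = 3^2 × 7
273 = 3 × 7 × 13
609 = 3 × 7 × 29
LCM(63, 273, 609) = 3^2 × 7 × 13 × 29 = 23751.
Orbits for period 273: 23751 / 273 = 87.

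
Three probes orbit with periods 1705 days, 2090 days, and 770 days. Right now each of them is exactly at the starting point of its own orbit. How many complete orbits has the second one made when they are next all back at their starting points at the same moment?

217 orbits

All finish a whole number of cycles simultaneously at t = LCM of the periods.
1705 = 5 × 11 × 31
2090 = 2 × 5 × 11 × 19
770 = 2 × 5 × 7 × 11
LCM(1705, 2090, 770) = 2 × 5 × 7 × 11 × 19 × 31 = 453530.
Orbits for period 2090: 453530 / 2090 = 217.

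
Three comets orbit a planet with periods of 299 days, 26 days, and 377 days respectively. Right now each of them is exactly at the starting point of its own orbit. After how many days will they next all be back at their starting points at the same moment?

They coincide at every common multiple of the periods; the first is the LCM.
299 = 13 × 23
26 = 2 × 13
377 = 13 × 29
LCM(299, 26, 377) = 2 × 13 × 23 × 29 = 17342.

17342 days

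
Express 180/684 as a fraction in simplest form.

180 = 2^2 × 3^2 × 5
684 = 2^2 × 3^2 × 19
gcd(180, 684) = 2^2 × 3^2 = 36.
Divide numerator and denominator by 36: 180/684 = 5/19.

5/19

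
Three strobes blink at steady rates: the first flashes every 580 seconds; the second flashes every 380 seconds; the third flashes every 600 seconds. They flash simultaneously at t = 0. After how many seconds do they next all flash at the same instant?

330600 seconds

The first simultaneous occurrence is after LCM of the individual periods.
580 = 2^2 × 5 × 29
380 = 2^2 × 5 × 19
600 = 2^3 × 3 × 5^2
LCM(580, 380, 600) = 2^3 × 3 × 5^2 × 19 × 29 = 330600.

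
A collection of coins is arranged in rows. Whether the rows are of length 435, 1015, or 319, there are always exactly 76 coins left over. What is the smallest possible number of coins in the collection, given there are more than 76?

33571

N − 76 must be a common multiple of 435, 1015, and 319.
435 = 3 × 5 × 29
1015 = 5 × 7 × 29
319 = 11 × 29
LCM(435, 1015, 319) = 3 × 5 × 7 × 11 × 29 = 33495.
Smallest N > 76 is LCM + 76 = 33495 + 76 = 33571.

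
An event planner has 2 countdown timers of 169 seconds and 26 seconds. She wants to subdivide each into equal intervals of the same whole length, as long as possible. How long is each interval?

13 seconds

The interval must divide each timer length; the longest such is the gcd.
169 = 13^2
26 = 2 × 13
gcd(169, 26) = 13.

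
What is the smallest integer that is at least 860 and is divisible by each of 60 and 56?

The integer must be a common multiple of 60 and 56, so a multiple of their LCM.
60 = 2^2 × 3 × 5
56 = 2^3 × 7
LCM(60, 56) = 2^3 × 3 × 5 × 7 = 840.
Smallest multiple of 840 that is ≥ 860: ⌈860/840⌉ × 840 = 2 × 840 = 1680.

1680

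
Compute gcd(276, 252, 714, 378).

6

276 = 2^2 × 3 × 23
252 = 2^2 × 3^2 × 7
714 = 2 × 3 × 7 × 17
378 = 2 × 3^3 × 7
gcd(276, 252, 714, 378) = 2 × 3 = 6.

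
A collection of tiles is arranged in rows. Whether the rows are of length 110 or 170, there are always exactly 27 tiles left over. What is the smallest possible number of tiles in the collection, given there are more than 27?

N − 27 must be a common multiple of 110 and 170.
110 = 2 × 5 × 11
170 = 2 × 5 × 17
LCM(110, 170) = 2 × 5 × 11 × 17 = 1870.
Smallest N > 27 is LCM + 27 = 1870 + 27 = 1897.

1897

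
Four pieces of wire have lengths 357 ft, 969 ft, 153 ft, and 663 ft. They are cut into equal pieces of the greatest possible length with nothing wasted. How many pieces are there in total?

Piece length = gcd(357, 969, 153, 663).
357 = 3 × 7 × 17
969 = 3 × 17 × 19
153 = 3^2 × 17
663 = 3 × 13 × 17
gcd(357, 969, 153, 663) = 3 × 17 = 51.
Total pieces = 357/51 + 969/51 + 153/51 + 663/51 = 7 + 19 + 3 + 13 = 42.

42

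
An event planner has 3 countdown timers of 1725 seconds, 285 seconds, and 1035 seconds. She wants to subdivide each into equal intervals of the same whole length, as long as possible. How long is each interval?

15 seconds

The interval must divide each timer length; the longest such is the gcd.
1725 = 3 × 5^2 × 23
285 = 3 × 5 × 19
1035 = 3^2 × 5 × 23
gcd(1725, 285, 1035) = 3 × 5 = 15.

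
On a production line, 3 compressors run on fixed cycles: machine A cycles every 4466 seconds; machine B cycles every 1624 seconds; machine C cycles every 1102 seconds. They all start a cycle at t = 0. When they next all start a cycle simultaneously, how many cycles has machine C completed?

308 cycles

All finish a whole number of cycles simultaneously at t = LCM of the periods.
4466 = 2 × 7 × 11 × 29
1624 = 2^3 × 7 × 29
1102 = 2 × 19 × 29
LCM(4466, 1624, 1102) = 2^3 × 7 × 11 × 19 × 29 = 339416.
Cycles for period 1102: 339416 / 1102 = 308.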